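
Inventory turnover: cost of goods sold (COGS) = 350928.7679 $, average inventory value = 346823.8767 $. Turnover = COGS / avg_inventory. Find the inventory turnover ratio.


Turnover = 350928.7679 / 346823.8767 = 1.0118

1.0118


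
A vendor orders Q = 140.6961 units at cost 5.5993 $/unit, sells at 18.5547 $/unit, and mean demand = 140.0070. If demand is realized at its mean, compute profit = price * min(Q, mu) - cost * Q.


Sales at mu = min(140.6961, 140.0070) = 140.0070
Revenue = 18.5547 * 140.0070 = 2597.7879
Total cost = 5.5993 * 140.6961 = 787.7997
Profit = 2597.7879 - 787.7997 = 1809.9882

1809.9882 $


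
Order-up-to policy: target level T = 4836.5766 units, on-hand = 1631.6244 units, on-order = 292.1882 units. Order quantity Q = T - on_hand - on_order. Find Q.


Inventory position = OH + OO = 1631.6244 + 292.1882 = 1923.8126
Q = 4836.5766 - 1923.8126 = 2912.7640

2912.7640 units


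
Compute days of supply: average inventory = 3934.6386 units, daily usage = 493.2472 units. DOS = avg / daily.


DOS = 3934.6386 / 493.2472 = 7.9770

7.9770 days


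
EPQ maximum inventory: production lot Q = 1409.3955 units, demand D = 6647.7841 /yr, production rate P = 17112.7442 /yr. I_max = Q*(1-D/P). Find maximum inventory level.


D/P = 0.3885
1 - D/P = 0.6115
I_max = 1409.3955 * 0.6115 = 861.8879

861.8879 units


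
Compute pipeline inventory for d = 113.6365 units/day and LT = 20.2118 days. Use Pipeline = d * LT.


Pipeline = 113.6365 * 20.2118 = 2296.7982

2296.7982 units


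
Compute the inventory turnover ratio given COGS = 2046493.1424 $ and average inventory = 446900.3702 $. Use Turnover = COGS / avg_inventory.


Turnover = 2046493.1424 / 446900.3702 = 4.5793

4.5793


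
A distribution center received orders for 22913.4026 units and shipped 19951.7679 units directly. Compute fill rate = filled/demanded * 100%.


FR = 19951.7679 / 22913.4026 * 100 = 87.0747

87.0747%


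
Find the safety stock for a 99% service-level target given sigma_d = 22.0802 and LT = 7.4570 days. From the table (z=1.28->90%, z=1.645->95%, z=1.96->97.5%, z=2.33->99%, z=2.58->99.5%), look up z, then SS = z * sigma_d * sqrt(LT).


From the table, SL = 99% corresponds to z = 2.33
sqrt(LT) = sqrt(7.4570) = 2.7308
SS = 2.33 * 22.0802 * 2.7308 = 140.4886

140.4886 units


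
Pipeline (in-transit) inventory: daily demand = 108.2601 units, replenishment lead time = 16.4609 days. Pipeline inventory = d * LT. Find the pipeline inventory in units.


Pipeline = 108.2601 * 16.4609 = 1782.0587

1782.0587 units


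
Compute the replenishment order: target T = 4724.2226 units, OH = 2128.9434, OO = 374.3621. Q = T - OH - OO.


Inventory position = OH + OO = 2128.9434 + 374.3621 = 2503.3055
Q = 4724.2226 - 2503.3055 = 2220.9171

2220.9171 units


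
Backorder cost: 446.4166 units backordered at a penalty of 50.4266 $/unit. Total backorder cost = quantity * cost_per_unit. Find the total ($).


Total = 446.4166 * 50.4266 = 22511.2713

22511.2713 $


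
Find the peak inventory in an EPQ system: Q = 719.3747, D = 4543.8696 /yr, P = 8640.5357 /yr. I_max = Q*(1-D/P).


D/P = 0.5259
1 - D/P = 0.4741
I_max = 719.3747 * 0.4741 = 341.0712

341.0712 units


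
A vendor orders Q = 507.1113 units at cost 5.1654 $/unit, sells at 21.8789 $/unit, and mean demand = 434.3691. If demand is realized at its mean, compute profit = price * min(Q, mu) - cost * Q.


Sales at mu = min(507.1113, 434.3691) = 434.3691
Revenue = 21.8789 * 434.3691 = 9503.5181
Total cost = 5.1654 * 507.1113 = 2619.4327
Profit = 9503.5181 - 2619.4327 = 6884.0854

6884.0854 $


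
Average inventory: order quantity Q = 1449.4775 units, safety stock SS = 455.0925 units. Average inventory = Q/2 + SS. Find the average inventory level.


Q/2 = 724.7387
Avg = 724.7387 + 455.0925 = 1179.8312

1179.8312 units


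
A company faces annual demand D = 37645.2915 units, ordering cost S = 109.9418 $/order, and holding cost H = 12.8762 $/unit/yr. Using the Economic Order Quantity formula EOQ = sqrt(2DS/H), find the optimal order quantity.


2*D*S = 2 * 37645.2915 * 109.9418 = 8277582.2181
2*D*S/H = 642859.0903
EOQ = sqrt(642859.0903) = 801.7849

801.7849 units


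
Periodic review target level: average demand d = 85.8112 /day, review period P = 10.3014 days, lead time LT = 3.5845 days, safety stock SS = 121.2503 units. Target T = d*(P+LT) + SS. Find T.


P + LT = 13.8859
d*(P+LT) = 85.8112 * 13.8859 = 1191.5657
T = 1191.5657 + 121.2503 = 1312.8160

1312.8160 units


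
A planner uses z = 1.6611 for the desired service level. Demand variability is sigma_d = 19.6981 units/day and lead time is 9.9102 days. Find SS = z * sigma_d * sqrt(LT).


sqrt(LT) = sqrt(9.9102) = 3.1480
SS = 1.6611 * 19.6981 * 3.1480 = 103.0057

103.0057 units


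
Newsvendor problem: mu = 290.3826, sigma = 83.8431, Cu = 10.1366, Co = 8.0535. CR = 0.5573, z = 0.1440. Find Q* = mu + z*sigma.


CR = Cu/(Cu+Co) = 10.1366/(10.1366+8.0535) = 0.5573
z = 0.1440
Q* = 290.3826 + 0.1440 * 83.8431 = 302.4560

302.4560 units


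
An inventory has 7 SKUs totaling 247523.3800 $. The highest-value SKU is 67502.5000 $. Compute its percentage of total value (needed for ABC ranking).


Top item = 67502.5000
Total = 247523.3800
Percentage = 67502.5000 / 247523.3800 * 100 = 27.2712

27.2712%


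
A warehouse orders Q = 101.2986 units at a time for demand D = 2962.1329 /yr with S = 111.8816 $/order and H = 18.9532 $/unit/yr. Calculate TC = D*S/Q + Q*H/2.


Ordering cost = D*S/Q = 3271.5967
Holding cost = Q*H/2 = 959.9663
TC = 3271.5967 + 959.9663 = 4231.5630

4231.5630 $/yr


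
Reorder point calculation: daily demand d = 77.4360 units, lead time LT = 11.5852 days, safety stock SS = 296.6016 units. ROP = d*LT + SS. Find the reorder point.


d*LT = 77.4360 * 11.5852 = 897.1115
ROP = 897.1115 + 296.6016 = 1193.7131

1193.7131 units


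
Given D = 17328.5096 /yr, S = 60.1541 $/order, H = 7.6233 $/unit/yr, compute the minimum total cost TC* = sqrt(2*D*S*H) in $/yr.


2*D*S*H = 15892764.6197
TC* = sqrt(15892764.6197) = 3986.5730

3986.5730 $/yr


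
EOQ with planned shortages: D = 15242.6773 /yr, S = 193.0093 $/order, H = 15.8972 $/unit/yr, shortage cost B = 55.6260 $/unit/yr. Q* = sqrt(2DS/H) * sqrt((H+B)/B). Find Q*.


sqrt(2DS/H) = 608.3793
sqrt((H+B)/B) = 1.1339
Q* = 608.3793 * 1.1339 = 689.8568

689.8568 units


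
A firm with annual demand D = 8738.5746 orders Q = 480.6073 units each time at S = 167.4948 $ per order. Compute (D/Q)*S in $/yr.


Number of orders = D/Q = 18.1824
Cost = 18.1824 * 167.4948 = 3045.4506

3045.4506 $/yr


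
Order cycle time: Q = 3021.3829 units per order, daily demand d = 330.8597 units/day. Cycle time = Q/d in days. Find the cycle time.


Cycle = 3021.3829 / 330.8597 = 9.1319

9.1319 days


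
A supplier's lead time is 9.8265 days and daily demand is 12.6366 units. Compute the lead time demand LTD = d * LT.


LTD = 12.6366 * 9.8265 = 124.1735

124.1735 units


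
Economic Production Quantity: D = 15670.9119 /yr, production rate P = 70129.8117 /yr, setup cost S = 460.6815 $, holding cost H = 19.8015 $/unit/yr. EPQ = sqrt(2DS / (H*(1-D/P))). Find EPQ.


1 - D/P = 1 - 0.2235 = 0.7765
H*(1-D/P) = 15.3767
2DS = 14438598.4009
EPQ = sqrt(938989.5442) = 969.0147

969.0147 units


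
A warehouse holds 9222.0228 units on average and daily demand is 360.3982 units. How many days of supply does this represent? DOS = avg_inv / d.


DOS = 9222.0228 / 360.3982 = 25.5884

25.5884 days


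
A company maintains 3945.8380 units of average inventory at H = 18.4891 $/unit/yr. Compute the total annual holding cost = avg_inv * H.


Cost = 3945.8380 * 18.4891 = 72954.9934

72954.9934 $/yr


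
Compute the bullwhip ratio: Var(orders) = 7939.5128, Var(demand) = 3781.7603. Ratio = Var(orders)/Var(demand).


BW = 7939.5128 / 3781.7603 = 2.0994

2.0994


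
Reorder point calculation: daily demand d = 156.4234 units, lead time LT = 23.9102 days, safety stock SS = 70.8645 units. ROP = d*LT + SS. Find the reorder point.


d*LT = 156.4234 * 23.9102 = 3740.1148
ROP = 3740.1148 + 70.8645 = 3810.9793

3810.9793 units


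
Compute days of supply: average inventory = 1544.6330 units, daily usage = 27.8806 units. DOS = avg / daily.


DOS = 1544.6330 / 27.8806 = 55.4017

55.4017 days


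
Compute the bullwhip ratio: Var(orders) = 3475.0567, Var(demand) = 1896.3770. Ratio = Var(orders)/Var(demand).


BW = 3475.0567 / 1896.3770 = 1.8325

1.8325


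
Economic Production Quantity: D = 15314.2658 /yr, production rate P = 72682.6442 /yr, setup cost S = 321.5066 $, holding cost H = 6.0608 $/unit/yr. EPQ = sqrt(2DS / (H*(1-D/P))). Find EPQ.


1 - D/P = 1 - 0.2107 = 0.7893
H*(1-D/P) = 4.7838
2DS = 9847275.0577
EPQ = sqrt(2058468.6656) = 1434.7364

1434.7364 units


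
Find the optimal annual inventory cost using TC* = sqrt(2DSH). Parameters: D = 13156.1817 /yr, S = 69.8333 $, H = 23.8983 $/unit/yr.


2*D*S*H = 43912628.3772
TC* = sqrt(43912628.3772) = 6626.6604

6626.6604 $/yr


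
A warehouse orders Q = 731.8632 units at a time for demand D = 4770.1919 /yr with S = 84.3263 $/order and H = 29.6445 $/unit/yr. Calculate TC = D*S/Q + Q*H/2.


Ordering cost = D*S/Q = 549.6282
Holding cost = Q*H/2 = 10847.8593
TC = 549.6282 + 10847.8593 = 11397.4875

11397.4875 $/yr


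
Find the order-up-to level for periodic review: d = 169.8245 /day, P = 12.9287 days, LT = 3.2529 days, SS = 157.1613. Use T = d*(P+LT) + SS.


P + LT = 16.1816
d*(P+LT) = 169.8245 * 16.1816 = 2748.0321
T = 2748.0321 + 157.1613 = 2905.1934

2905.1934 units


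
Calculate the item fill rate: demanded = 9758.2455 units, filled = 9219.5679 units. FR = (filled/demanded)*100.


FR = 9219.5679 / 9758.2455 * 100 = 94.4798

94.4798%


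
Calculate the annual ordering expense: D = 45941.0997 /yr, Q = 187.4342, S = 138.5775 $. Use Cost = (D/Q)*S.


Number of orders = D/Q = 245.1052
Cost = 245.1052 * 138.5775 = 33966.0678

33966.0678 $/yr


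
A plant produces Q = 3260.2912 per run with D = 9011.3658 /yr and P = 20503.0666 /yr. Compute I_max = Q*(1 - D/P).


D/P = 0.4395
1 - D/P = 0.5605
I_max = 3260.2912 * 0.5605 = 1827.3506

1827.3506 units


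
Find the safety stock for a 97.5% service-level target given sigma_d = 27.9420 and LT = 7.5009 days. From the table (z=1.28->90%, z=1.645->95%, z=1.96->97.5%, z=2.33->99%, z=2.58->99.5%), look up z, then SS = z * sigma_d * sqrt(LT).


From the table, SL = 97.5% corresponds to z = 1.96
sqrt(LT) = sqrt(7.5009) = 2.7388
SS = 1.96 * 27.9420 * 2.7388 = 149.9927

149.9927 units


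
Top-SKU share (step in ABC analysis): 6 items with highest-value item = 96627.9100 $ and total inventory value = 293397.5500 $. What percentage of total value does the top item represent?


Top item = 96627.9100
Total = 293397.5500
Percentage = 96627.9100 / 293397.5500 * 100 = 32.9341

32.9341%


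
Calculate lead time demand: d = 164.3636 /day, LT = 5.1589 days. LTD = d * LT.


LTD = 164.3636 * 5.1589 = 847.9354

847.9354 units


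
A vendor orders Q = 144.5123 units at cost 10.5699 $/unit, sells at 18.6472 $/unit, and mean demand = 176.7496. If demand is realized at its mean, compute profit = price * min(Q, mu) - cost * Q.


Sales at mu = min(144.5123, 176.7496) = 144.5123
Revenue = 18.6472 * 144.5123 = 2694.7498
Total cost = 10.5699 * 144.5123 = 1527.4806
Profit = 2694.7498 - 1527.4806 = 1167.2692

1167.2692 $


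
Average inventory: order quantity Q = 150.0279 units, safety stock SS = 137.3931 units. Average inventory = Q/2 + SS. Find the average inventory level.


Q/2 = 75.0139
Avg = 75.0139 + 137.3931 = 212.4070

212.4070 units


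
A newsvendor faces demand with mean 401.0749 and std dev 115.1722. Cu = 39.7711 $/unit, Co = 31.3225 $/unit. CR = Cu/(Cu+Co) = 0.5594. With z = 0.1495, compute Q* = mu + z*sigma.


CR = Cu/(Cu+Co) = 39.7711/(39.7711+31.3225) = 0.5594
z = 0.1495
Q* = 401.0749 + 0.1495 * 115.1722 = 418.2931

418.2931 units


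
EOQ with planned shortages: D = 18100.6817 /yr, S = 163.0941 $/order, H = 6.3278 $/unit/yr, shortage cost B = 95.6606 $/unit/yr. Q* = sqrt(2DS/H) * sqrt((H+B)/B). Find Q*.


sqrt(2DS/H) = 965.9513
sqrt((H+B)/B) = 1.0325
Q* = 965.9513 * 1.0325 = 997.3878

997.3878 units


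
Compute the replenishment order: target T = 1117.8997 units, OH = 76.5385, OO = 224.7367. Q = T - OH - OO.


Inventory position = OH + OO = 76.5385 + 224.7367 = 301.2752
Q = 1117.8997 - 301.2752 = 816.6245

816.6245 units


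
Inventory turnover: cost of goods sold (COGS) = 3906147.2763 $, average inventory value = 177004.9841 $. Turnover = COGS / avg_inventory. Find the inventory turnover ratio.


Turnover = 3906147.2763 / 177004.9841 = 22.0680

22.0680


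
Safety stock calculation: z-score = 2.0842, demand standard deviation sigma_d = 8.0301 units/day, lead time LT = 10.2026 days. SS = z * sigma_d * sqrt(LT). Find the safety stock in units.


sqrt(LT) = sqrt(10.2026) = 3.1942
SS = 2.0842 * 8.0301 * 3.1942 = 53.4584

53.4584 units


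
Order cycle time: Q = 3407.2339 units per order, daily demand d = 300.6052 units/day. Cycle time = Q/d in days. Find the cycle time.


Cycle = 3407.2339 / 300.6052 = 11.3346

11.3346 days


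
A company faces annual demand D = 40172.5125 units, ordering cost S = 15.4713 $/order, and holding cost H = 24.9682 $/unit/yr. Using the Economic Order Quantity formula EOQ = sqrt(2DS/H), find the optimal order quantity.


2*D*S = 2 * 40172.5125 * 15.4713 = 1243041.9853
2*D*S/H = 49785.0059
EOQ = sqrt(49785.0059) = 223.1255

223.1255 units


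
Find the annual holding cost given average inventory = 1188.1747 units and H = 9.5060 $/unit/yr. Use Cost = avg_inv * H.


Cost = 1188.1747 * 9.5060 = 11294.7887

11294.7887 $/yr


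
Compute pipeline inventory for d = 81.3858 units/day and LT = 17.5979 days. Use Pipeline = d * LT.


Pipeline = 81.3858 * 17.5979 = 1432.2192

1432.2192 units


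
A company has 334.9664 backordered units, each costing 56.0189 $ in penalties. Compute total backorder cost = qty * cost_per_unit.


Total = 334.9664 * 56.0189 = 18764.4493

18764.4493 $


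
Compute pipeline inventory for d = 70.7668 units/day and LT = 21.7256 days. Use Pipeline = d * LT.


Pipeline = 70.7668 * 21.7256 = 1537.4512

1537.4512 units


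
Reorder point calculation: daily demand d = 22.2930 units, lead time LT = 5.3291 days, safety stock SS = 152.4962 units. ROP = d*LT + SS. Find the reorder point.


d*LT = 22.2930 * 5.3291 = 118.8016
ROP = 118.8016 + 152.4962 = 271.2978

271.2978 units


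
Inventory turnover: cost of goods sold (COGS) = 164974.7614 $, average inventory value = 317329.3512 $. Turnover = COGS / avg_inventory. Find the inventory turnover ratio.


Turnover = 164974.7614 / 317329.3512 = 0.5199

0.5199


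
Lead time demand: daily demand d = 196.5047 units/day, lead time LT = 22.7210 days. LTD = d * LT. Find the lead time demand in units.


LTD = 196.5047 * 22.7210 = 4464.7833

4464.7833 units


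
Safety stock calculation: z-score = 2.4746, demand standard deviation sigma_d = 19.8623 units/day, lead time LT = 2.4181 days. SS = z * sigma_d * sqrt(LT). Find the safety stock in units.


sqrt(LT) = sqrt(2.4181) = 1.5550
SS = 2.4746 * 19.8623 * 1.5550 = 76.4314

76.4314 units


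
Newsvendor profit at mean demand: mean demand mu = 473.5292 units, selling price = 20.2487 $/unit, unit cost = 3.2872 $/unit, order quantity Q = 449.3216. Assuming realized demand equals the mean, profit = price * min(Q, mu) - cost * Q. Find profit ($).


Sales at mu = min(449.3216, 473.5292) = 449.3216
Revenue = 20.2487 * 449.3216 = 9098.1783
Total cost = 3.2872 * 449.3216 = 1477.0100
Profit = 9098.1783 - 1477.0100 = 7621.1683

7621.1683 $


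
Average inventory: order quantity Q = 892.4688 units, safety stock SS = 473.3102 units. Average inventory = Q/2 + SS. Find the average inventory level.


Q/2 = 446.2344
Avg = 446.2344 + 473.3102 = 919.5446

919.5446 units


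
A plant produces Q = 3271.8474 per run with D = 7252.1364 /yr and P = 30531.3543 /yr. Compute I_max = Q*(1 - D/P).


D/P = 0.2375
1 - D/P = 0.7625
I_max = 3271.8474 * 0.7625 = 2494.6829

2494.6829 units


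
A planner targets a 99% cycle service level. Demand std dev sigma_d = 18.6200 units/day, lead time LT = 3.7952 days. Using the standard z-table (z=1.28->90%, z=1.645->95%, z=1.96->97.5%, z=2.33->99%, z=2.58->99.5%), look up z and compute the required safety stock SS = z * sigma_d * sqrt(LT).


From the table, SL = 99% corresponds to z = 2.33
sqrt(LT) = sqrt(3.7952) = 1.9481
SS = 2.33 * 18.6200 * 1.9481 = 84.5187

84.5187 units


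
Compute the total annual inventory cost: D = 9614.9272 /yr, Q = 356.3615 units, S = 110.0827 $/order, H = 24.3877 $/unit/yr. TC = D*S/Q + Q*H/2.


Ordering cost = D*S/Q = 2970.1220
Holding cost = Q*H/2 = 4345.4187
TC = 2970.1220 + 4345.4187 = 7315.5407

7315.5407 $/yr


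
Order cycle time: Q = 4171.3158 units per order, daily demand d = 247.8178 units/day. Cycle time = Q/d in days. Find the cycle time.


Cycle = 4171.3158 / 247.8178 = 16.8322

16.8322 days


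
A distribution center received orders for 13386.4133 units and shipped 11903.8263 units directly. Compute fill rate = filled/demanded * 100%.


FR = 11903.8263 / 13386.4133 * 100 = 88.9247

88.9247%


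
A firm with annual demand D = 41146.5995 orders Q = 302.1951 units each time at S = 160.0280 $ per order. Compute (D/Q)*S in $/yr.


Number of orders = D/Q = 136.1591
Cost = 136.1591 * 160.0280 = 21789.2614

21789.2614 $/yr


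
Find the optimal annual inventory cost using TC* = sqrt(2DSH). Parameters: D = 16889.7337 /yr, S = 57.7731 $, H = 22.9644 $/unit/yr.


2*D*S*H = 44816049.6192
TC* = sqrt(44816049.6192) = 6694.4790

6694.4790 $/yr


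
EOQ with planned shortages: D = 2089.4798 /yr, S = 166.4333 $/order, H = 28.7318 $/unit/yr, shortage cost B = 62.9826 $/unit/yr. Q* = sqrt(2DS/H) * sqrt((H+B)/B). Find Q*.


sqrt(2DS/H) = 155.5868
sqrt((H+B)/B) = 1.2067
Q* = 155.5868 * 1.2067 = 187.7506

187.7506 units


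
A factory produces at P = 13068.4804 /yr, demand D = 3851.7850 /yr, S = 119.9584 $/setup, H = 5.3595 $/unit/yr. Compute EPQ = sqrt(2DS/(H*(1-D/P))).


1 - D/P = 1 - 0.2947 = 0.7053
H*(1-D/P) = 3.7798
2DS = 924107.9315
EPQ = sqrt(244482.7818) = 494.4520

494.4520 units


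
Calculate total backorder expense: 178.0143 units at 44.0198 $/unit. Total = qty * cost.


Total = 178.0143 * 44.0198 = 7836.1539

7836.1539 $


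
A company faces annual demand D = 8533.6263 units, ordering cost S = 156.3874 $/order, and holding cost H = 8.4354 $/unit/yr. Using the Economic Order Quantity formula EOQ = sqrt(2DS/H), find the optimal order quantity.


2*D*S = 2 * 8533.6263 * 156.3874 = 2669103.2593
2*D*S/H = 316416.9167
EOQ = sqrt(316416.9167) = 562.5095

562.5095 units


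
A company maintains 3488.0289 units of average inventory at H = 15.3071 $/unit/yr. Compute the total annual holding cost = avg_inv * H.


Cost = 3488.0289 * 15.3071 = 53391.6072

53391.6072 $/yr


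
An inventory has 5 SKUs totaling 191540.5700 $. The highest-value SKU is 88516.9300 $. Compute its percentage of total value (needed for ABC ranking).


Top item = 88516.9300
Total = 191540.5700
Percentage = 88516.9300 / 191540.5700 * 100 = 46.2131

46.2131%


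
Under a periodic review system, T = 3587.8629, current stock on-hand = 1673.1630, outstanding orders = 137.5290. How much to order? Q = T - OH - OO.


Inventory position = OH + OO = 1673.1630 + 137.5290 = 1810.6920
Q = 3587.8629 - 1810.6920 = 1777.1709

1777.1709 units


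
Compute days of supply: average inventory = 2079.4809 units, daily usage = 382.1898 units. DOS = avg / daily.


DOS = 2079.4809 / 382.1898 = 5.4410

5.4410 days


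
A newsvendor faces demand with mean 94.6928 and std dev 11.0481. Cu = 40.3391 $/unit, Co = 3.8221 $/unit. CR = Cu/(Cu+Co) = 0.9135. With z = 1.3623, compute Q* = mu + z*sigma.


CR = Cu/(Cu+Co) = 40.3391/(40.3391+3.8221) = 0.9135
z = 1.3623
Q* = 94.6928 + 1.3623 * 11.0481 = 109.7436

109.7436 units


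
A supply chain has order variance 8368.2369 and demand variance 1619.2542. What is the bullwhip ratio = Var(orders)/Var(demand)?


BW = 8368.2369 / 1619.2542 = 5.1680

5.1680


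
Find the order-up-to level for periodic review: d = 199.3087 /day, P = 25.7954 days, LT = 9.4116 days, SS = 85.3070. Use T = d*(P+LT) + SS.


P + LT = 35.2070
d*(P+LT) = 199.3087 * 35.2070 = 7017.0614
T = 7017.0614 + 85.3070 = 7102.3684

7102.3684 units


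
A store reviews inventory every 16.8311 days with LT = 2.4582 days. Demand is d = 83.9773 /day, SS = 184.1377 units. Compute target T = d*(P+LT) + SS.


P + LT = 19.2893
d*(P+LT) = 83.9773 * 19.2893 = 1619.8633
T = 1619.8633 + 184.1377 = 1804.0010

1804.0010 units


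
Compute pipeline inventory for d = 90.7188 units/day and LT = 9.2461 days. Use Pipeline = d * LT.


Pipeline = 90.7188 * 9.2461 = 838.7951

838.7951 units


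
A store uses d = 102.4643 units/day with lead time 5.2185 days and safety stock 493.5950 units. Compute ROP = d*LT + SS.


d*LT = 102.4643 * 5.2185 = 534.7099
ROP = 534.7099 + 493.5950 = 1028.3049

1028.3049 units


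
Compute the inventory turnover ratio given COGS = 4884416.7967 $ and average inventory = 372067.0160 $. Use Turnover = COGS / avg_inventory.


Turnover = 4884416.7967 / 372067.0160 = 13.1278

13.1278


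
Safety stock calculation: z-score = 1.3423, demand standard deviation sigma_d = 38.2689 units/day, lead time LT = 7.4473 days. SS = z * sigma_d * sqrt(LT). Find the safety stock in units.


sqrt(LT) = sqrt(7.4473) = 2.7290
SS = 1.3423 * 38.2689 * 2.7290 = 140.1829

140.1829 units


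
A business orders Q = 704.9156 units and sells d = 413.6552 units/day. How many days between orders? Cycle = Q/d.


Cycle = 704.9156 / 413.6552 = 1.7041

1.7041 days


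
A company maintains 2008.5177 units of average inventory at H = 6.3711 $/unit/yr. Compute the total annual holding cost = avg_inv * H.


Cost = 2008.5177 * 6.3711 = 12796.4671

12796.4671 $/yr


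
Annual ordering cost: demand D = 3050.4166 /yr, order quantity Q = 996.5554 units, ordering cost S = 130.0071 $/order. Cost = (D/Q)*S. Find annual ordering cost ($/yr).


Number of orders = D/Q = 3.0610
Cost = 3.0610 * 130.0071 = 397.9466

397.9466 $/yr


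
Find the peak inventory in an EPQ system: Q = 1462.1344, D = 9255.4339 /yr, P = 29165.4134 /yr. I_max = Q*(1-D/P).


D/P = 0.3173
1 - D/P = 0.6827
I_max = 1462.1344 * 0.6827 = 998.1366

998.1366 units


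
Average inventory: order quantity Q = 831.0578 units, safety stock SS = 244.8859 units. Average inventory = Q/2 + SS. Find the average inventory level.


Q/2 = 415.5289
Avg = 415.5289 + 244.8859 = 660.4148

660.4148 units


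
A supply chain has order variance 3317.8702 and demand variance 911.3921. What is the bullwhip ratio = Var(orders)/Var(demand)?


BW = 3317.8702 / 911.3921 = 3.6404

3.6404


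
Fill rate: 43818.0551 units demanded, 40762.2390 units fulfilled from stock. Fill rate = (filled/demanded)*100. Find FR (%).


FR = 40762.2390 / 43818.0551 * 100 = 93.0261

93.0261%


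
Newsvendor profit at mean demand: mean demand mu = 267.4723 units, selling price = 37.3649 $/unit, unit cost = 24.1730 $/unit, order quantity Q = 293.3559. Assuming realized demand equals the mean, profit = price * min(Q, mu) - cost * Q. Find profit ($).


Sales at mu = min(293.3559, 267.4723) = 267.4723
Revenue = 37.3649 * 267.4723 = 9994.0757
Total cost = 24.1730 * 293.3559 = 7091.2922
Profit = 9994.0757 - 7091.2922 = 2902.7836

2902.7836 $


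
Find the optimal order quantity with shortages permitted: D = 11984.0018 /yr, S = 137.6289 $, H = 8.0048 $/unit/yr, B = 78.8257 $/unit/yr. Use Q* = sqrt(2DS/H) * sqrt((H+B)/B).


sqrt(2DS/H) = 641.9416
sqrt((H+B)/B) = 1.0495
Q* = 641.9416 * 1.0495 = 673.7484

673.7484 units


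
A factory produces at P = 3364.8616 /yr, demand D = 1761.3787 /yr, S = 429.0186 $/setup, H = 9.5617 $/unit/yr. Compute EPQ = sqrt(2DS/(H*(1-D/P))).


1 - D/P = 1 - 0.5235 = 0.4765
H*(1-D/P) = 4.5565
2DS = 1511328.4479
EPQ = sqrt(331685.5997) = 575.9215

575.9215 units


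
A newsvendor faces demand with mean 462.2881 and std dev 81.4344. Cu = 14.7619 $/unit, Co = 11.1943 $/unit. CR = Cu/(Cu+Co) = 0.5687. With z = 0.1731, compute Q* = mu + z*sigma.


CR = Cu/(Cu+Co) = 14.7619/(14.7619+11.1943) = 0.5687
z = 0.1731
Q* = 462.2881 + 0.1731 * 81.4344 = 476.3844

476.3844 units


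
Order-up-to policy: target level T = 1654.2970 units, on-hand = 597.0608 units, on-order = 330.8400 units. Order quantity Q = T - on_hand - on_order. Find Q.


Inventory position = OH + OO = 597.0608 + 330.8400 = 927.9008
Q = 1654.2970 - 927.9008 = 726.3962

726.3962 units


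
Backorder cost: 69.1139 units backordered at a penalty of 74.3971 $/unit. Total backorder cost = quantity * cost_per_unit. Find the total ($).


Total = 69.1139 * 74.3971 = 5141.8737

5141.8737 $


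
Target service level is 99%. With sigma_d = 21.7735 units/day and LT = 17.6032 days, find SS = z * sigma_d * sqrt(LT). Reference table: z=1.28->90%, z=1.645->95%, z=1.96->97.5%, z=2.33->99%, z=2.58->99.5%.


From the table, SL = 99% corresponds to z = 2.33
sqrt(LT) = sqrt(17.6032) = 4.1956
SS = 2.33 * 21.7735 * 4.1956 = 212.8531

212.8531 units


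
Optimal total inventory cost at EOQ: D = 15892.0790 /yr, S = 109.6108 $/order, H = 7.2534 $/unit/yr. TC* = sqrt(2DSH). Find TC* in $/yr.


2*D*S*H = 25270025.8621
TC* = sqrt(25270025.8621) = 5026.9301

5026.9301 $/yr


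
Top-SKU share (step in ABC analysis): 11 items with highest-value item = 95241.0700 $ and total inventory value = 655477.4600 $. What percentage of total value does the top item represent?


Top item = 95241.0700
Total = 655477.4600
Percentage = 95241.0700 / 655477.4600 * 100 = 14.5300

14.5300%


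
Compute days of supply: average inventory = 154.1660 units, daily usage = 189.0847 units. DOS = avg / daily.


DOS = 154.1660 / 189.0847 = 0.8153

0.8153 days


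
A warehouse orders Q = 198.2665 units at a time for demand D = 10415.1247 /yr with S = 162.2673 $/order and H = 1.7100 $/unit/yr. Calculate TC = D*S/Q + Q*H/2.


Ordering cost = D*S/Q = 8524.0531
Holding cost = Q*H/2 = 169.5179
TC = 8524.0531 + 169.5179 = 8693.5709

8693.5709 $/yr


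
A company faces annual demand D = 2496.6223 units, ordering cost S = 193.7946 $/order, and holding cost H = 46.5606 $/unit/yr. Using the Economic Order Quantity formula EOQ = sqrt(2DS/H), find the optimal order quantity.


2*D*S = 2 * 2496.6223 * 193.7946 = 967663.8400
2*D*S/H = 20782.8903
EOQ = sqrt(20782.8903) = 144.1627

144.1627 units


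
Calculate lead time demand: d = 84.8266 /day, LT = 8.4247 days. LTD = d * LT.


LTD = 84.8266 * 8.4247 = 714.6387

714.6387 units


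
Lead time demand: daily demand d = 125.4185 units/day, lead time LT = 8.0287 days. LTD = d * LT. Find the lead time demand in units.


LTD = 125.4185 * 8.0287 = 1006.9475

1006.9475 units


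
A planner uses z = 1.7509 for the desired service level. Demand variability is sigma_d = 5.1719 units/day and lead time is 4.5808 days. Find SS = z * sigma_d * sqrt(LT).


sqrt(LT) = sqrt(4.5808) = 2.1403
SS = 1.7509 * 5.1719 * 2.1403 = 19.3813

19.3813 units


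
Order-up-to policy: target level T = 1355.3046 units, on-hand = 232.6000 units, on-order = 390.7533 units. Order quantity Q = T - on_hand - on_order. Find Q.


Inventory position = OH + OO = 232.6000 + 390.7533 = 623.3533
Q = 1355.3046 - 623.3533 = 731.9513

731.9513 units


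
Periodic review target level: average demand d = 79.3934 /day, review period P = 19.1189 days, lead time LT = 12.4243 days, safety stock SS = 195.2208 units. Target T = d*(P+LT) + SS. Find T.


P + LT = 31.5432
d*(P+LT) = 79.3934 * 31.5432 = 2504.3219
T = 2504.3219 + 195.2208 = 2699.5427

2699.5427 units


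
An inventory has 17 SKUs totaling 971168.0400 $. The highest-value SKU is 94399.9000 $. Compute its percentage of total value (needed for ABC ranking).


Top item = 94399.9000
Total = 971168.0400
Percentage = 94399.9000 / 971168.0400 * 100 = 9.7202

9.7202%


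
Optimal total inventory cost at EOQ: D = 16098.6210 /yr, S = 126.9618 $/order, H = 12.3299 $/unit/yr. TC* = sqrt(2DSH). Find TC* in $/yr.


2*D*S*H = 50402409.3441
TC* = sqrt(50402409.3441) = 7099.4654

7099.4654 $/yr


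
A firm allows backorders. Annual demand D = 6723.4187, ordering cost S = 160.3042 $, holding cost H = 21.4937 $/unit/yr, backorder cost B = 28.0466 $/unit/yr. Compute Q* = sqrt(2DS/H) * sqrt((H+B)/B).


sqrt(2DS/H) = 316.6846
sqrt((H+B)/B) = 1.3290
Q* = 316.6846 * 1.3290 = 420.8876

420.8876 units


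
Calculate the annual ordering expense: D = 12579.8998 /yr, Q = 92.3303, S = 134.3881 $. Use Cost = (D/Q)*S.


Number of orders = D/Q = 136.2489
Cost = 136.2489 * 134.3881 = 18310.2279

18310.2279 $/yr


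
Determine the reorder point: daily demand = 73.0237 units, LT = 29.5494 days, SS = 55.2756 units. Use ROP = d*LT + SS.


d*LT = 73.0237 * 29.5494 = 2157.8065
ROP = 2157.8065 + 55.2756 = 2213.0821

2213.0821 units


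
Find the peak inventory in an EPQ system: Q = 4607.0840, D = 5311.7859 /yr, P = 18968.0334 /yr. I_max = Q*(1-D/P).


D/P = 0.2800
1 - D/P = 0.7200
I_max = 4607.0840 * 0.7200 = 3316.9216

3316.9216 units


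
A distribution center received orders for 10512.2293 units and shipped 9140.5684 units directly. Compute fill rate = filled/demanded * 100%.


FR = 9140.5684 / 10512.2293 * 100 = 86.9518

86.9518%


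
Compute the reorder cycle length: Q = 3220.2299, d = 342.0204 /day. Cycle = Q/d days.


Cycle = 3220.2299 / 342.0204 = 9.4153

9.4153 days


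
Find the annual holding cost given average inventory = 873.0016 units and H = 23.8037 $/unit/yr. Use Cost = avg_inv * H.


Cost = 873.0016 * 23.8037 = 20780.6682

20780.6682 $/yr


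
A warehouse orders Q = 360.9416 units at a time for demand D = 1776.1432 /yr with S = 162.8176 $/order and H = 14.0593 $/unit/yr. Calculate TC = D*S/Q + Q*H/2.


Ordering cost = D*S/Q = 801.2027
Holding cost = Q*H/2 = 2537.2931
TC = 801.2027 + 2537.2931 = 3338.4958

3338.4958 $/yr


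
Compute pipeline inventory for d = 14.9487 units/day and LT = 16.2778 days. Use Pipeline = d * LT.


Pipeline = 14.9487 * 16.2778 = 243.3319

243.3319 units


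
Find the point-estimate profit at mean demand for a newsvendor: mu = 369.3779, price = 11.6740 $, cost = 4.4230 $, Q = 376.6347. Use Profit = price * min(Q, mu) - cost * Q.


Sales at mu = min(376.6347, 369.3779) = 369.3779
Revenue = 11.6740 * 369.3779 = 4312.1176
Total cost = 4.4230 * 376.6347 = 1665.8553
Profit = 4312.1176 - 1665.8553 = 2646.2623

2646.2623 $


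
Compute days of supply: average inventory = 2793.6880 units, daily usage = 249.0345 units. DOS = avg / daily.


DOS = 2793.6880 / 249.0345 = 11.2181

11.2181 days


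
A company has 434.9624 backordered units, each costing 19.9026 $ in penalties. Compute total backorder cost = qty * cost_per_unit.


Total = 434.9624 * 19.9026 = 8656.8827

8656.8827 $


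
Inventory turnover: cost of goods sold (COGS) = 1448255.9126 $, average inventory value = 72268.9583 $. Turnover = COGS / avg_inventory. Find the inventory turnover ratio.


Turnover = 1448255.9126 / 72268.9583 = 20.0398

20.0398


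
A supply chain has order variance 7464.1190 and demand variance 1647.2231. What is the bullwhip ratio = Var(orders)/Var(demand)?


BW = 7464.1190 / 1647.2231 = 4.5313

4.5313


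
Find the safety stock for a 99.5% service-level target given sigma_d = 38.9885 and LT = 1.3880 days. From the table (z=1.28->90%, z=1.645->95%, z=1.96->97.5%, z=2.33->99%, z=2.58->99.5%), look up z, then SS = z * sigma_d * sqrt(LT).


From the table, SL = 99.5% corresponds to z = 2.58
sqrt(LT) = sqrt(1.3880) = 1.1781
SS = 2.58 * 38.9885 * 1.1781 = 118.5089

118.5089 units


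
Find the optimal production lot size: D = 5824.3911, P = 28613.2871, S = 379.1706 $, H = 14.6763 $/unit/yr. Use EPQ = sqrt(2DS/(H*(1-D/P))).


1 - D/P = 1 - 0.2036 = 0.7964
H*(1-D/P) = 11.6889
2DS = 4416875.7360
EPQ = sqrt(377870.5680) = 614.7118

614.7118 units


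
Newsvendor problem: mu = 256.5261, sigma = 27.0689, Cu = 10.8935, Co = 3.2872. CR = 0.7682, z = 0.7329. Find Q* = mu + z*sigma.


CR = Cu/(Cu+Co) = 10.8935/(10.8935+3.2872) = 0.7682
z = 0.7329
Q* = 256.5261 + 0.7329 * 27.0689 = 276.3649

276.3649 units


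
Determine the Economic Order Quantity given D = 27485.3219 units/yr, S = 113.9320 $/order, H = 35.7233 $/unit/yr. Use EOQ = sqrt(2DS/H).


2*D*S = 2 * 27485.3219 * 113.9320 = 6262915.3894
2*D*S/H = 175317.3808
EOQ = sqrt(175317.3808) = 418.7092

418.7092 units


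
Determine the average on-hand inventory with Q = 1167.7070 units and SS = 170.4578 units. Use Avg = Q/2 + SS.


Q/2 = 583.8535
Avg = 583.8535 + 170.4578 = 754.3113

754.3113 units


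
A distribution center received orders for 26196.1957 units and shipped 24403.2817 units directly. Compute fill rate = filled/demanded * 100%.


FR = 24403.2817 / 26196.1957 * 100 = 93.1558

93.1558%


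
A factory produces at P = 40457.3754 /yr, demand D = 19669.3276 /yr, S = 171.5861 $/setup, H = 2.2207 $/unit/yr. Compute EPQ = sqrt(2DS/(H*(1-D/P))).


1 - D/P = 1 - 0.4862 = 0.5138
H*(1-D/P) = 1.1411
2DS = 6749966.4250
EPQ = sqrt(5915558.0235) = 2432.1920

2432.1920 units


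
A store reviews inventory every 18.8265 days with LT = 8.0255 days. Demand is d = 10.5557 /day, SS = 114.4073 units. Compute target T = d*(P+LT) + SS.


P + LT = 26.8520
d*(P+LT) = 10.5557 * 26.8520 = 283.4417
T = 283.4417 + 114.4073 = 397.8490

397.8490 units


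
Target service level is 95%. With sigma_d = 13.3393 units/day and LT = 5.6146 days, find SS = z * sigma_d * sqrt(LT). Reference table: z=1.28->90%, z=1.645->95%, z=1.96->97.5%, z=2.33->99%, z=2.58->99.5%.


From the table, SL = 95% corresponds to z = 1.645
sqrt(LT) = sqrt(5.6146) = 2.3695
SS = 1.645 * 13.3393 * 2.3695 = 51.9946

51.9946 units


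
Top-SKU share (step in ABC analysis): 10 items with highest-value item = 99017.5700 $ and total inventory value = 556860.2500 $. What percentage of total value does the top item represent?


Top item = 99017.5700
Total = 556860.2500
Percentage = 99017.5700 / 556860.2500 * 100 = 17.7814

17.7814%


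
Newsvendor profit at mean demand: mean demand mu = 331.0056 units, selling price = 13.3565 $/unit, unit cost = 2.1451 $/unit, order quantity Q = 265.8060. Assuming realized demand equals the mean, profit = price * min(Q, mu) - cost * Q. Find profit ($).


Sales at mu = min(265.8060, 331.0056) = 265.8060
Revenue = 13.3565 * 265.8060 = 3550.2378
Total cost = 2.1451 * 265.8060 = 570.1805
Profit = 3550.2378 - 570.1805 = 2980.0574

2980.0574 $


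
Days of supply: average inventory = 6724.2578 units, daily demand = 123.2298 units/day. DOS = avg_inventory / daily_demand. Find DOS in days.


DOS = 6724.2578 / 123.2298 = 54.5668

54.5668 days


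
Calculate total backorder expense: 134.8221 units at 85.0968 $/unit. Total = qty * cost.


Total = 134.8221 * 85.0968 = 11472.9293

11472.9293 $


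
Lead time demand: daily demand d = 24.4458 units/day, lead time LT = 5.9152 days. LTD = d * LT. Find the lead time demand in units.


LTD = 24.4458 * 5.9152 = 144.6018

144.6018 units


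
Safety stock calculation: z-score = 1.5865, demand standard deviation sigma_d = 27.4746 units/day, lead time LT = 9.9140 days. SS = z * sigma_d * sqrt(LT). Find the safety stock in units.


sqrt(LT) = sqrt(9.9140) = 3.1487
SS = 1.5865 * 27.4746 * 3.1487 = 137.2448

137.2448 units


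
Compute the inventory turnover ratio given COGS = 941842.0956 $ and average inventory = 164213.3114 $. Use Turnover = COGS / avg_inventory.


Turnover = 941842.0956 / 164213.3114 = 5.7355

5.7355


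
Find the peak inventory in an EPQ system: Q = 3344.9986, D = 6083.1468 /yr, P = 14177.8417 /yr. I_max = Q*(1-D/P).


D/P = 0.4291
1 - D/P = 0.5709
I_max = 3344.9986 * 0.5709 = 1909.7930

1909.7930 units


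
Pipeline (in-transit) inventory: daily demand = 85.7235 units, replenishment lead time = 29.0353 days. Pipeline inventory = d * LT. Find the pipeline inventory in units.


Pipeline = 85.7235 * 29.0353 = 2489.0075

2489.0075 units


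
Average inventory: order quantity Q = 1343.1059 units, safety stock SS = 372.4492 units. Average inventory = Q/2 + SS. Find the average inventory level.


Q/2 = 671.5530
Avg = 671.5530 + 372.4492 = 1044.0022

1044.0022 units


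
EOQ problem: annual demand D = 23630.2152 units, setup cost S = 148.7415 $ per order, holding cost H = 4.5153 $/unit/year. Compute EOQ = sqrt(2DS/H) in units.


2*D*S = 2 * 23630.2152 * 148.7415 = 7029587.3083
2*D*S/H = 1556837.2663
EOQ = sqrt(1556837.2663) = 1247.7329

1247.7329 units


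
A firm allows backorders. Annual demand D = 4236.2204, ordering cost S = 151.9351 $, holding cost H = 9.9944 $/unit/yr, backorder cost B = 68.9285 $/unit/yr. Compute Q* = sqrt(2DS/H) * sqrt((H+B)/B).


sqrt(2DS/H) = 358.8847
sqrt((H+B)/B) = 1.0700
Q* = 358.8847 * 1.0700 = 384.0229

384.0229 units


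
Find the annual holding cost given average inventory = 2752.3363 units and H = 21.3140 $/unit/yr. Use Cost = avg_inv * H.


Cost = 2752.3363 * 21.3140 = 58663.2959

58663.2959 $/yr


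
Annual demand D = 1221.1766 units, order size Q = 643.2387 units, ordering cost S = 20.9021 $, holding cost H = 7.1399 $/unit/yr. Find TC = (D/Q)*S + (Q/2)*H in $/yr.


Ordering cost = D*S/Q = 39.6822
Holding cost = Q*H/2 = 2296.3300
TC = 39.6822 + 2296.3300 = 2336.0122

2336.0122 $/yr


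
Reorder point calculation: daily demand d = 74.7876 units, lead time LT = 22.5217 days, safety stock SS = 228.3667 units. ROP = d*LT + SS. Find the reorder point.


d*LT = 74.7876 * 22.5217 = 1684.3439
ROP = 1684.3439 + 228.3667 = 1912.7106

1912.7106 units


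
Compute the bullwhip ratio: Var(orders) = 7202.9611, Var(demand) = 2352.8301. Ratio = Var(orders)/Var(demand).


BW = 7202.9611 / 2352.8301 = 3.0614

3.0614


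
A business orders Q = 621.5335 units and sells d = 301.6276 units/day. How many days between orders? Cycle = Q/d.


Cycle = 621.5335 / 301.6276 = 2.0606

2.0606 days


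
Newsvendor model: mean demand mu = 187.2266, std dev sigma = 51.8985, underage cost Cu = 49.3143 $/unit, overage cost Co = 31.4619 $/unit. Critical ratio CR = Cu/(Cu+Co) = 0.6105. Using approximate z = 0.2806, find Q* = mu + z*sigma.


CR = Cu/(Cu+Co) = 49.3143/(49.3143+31.4619) = 0.6105
z = 0.2806
Q* = 187.2266 + 0.2806 * 51.8985 = 201.7893

201.7893 units


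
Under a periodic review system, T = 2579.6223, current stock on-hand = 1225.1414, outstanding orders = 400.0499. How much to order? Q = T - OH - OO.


Inventory position = OH + OO = 1225.1414 + 400.0499 = 1625.1913
Q = 2579.6223 - 1625.1913 = 954.4310

954.4310 units


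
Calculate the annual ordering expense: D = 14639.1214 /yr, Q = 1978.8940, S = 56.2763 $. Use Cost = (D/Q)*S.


Number of orders = D/Q = 7.3976
Cost = 7.3976 * 56.2763 = 416.3111

416.3111 $/yr


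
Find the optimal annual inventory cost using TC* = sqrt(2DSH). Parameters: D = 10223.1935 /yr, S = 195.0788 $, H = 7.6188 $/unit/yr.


2*D*S*H = 30388777.2111
TC* = sqrt(30388777.2111) = 5512.6017

5512.6017 $/yr


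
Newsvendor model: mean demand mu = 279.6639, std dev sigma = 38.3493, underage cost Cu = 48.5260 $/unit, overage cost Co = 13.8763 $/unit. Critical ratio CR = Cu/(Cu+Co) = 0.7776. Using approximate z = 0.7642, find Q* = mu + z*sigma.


CR = Cu/(Cu+Co) = 48.5260/(48.5260+13.8763) = 0.7776
z = 0.7642
Q* = 279.6639 + 0.7642 * 38.3493 = 308.9704

308.9704 units


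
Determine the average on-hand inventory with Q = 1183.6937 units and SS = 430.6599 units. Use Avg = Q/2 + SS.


Q/2 = 591.8469
Avg = 591.8469 + 430.6599 = 1022.5068

1022.5068 units
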